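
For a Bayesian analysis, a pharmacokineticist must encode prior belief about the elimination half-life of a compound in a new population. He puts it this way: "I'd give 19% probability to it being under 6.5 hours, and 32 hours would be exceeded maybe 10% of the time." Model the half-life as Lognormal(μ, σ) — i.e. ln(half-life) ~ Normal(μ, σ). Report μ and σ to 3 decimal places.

If T ~ Lognormal(μ,σ) then ln T ~ Normal(μ,σ), so the p-quantile of ln T is μ + z_p·σ.
ln(6.5) = 1.872 and ln(32) = 3.466; z_{0.19} = -0.8779, z_{0.9} = 1.282.
σ = (3.466 − 1.872)/(1.282 − (-0.8779)) = 0.738.
μ = 1.872 − (-0.8779)·0.738 = 2.520.

μ ≈ 2.520, σ ≈ 0.738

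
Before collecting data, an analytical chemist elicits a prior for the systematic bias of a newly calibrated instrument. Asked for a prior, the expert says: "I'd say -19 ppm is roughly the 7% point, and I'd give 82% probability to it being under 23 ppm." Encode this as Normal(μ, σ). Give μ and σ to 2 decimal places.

For Normal(μ,σ), the p-quantile is μ + z_p·σ. Here z_{0.07} = -1.476, z_{0.82} = 0.9154.
So -19 = μ − 1.476σ and 23 = μ + 0.9154σ.
Subtracting: σ = (23 − -19)/(0.9154 − (-1.476)) = 17.56.
Then μ = -19 − (-1.476)·17.56 = 6.92.

μ = 6.92, σ = 17.56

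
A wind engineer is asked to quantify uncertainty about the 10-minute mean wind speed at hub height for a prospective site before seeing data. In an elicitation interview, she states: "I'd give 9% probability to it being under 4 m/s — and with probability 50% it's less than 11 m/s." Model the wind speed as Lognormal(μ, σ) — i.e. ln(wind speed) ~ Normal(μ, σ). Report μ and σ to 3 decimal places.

If T ~ Lognormal(μ,σ) then ln T ~ Normal(μ,σ), so the p-quantile of ln T is μ + z_p·σ.
ln(4) = 1.386 and ln(11) = 2.398; z_{0.09} = -1.341, z_{0.5} = 0.
σ = (2.398 − 1.386)/(0 − (-1.341)) = 0.755.
μ = 1.386 − (-1.341)·0.755 = 2.398.

μ ≈ 2.398, σ ≈ 0.755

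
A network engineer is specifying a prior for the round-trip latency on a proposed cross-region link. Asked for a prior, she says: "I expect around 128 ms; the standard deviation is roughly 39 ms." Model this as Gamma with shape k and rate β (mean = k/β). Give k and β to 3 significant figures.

For Gamma(k, rate β): mean = k/β, variance = k/β², so CV = 1/√k.
CV = SD/mean = 39/128 = 0.3047, hence k = 1/CV² = 10.8.
Then β = k/mean = 10.8/128 = 0.0842.

k ≈ 10.8, β ≈ 0.0842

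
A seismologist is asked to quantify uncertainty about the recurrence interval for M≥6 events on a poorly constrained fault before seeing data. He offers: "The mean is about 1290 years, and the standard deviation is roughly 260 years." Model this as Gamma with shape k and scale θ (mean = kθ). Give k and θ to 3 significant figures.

k ≈ 24.6, θ ≈ 52.4

For Gamma(k, scale θ): mean = kθ, variance = kθ², so CV = 1/√k.
CV = SD/mean = 260/1290 = 0.2016, hence k = 1/CV² = 24.6.
Then θ = mean/k = 1290/24.6 = 52.4.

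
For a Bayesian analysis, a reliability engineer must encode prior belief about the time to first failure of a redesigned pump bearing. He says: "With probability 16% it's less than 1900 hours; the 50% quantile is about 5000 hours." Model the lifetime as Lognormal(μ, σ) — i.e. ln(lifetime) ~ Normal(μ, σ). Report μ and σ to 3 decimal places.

If T ~ Lognormal(μ,σ) then ln T ~ Normal(μ,σ), so the p-quantile of ln T is μ + z_p·σ.
ln(1900) = 7.55 and ln(5000) = 8.517; z_{0.16} = -0.9945, z_{0.5} = 0.
σ = (8.517 − 7.55)/(0 − (-0.9945)) = 0.973.
μ = 7.55 − (-0.9945)·0.973 = 8.517.

μ ≈ 8.517, σ ≈ 0.973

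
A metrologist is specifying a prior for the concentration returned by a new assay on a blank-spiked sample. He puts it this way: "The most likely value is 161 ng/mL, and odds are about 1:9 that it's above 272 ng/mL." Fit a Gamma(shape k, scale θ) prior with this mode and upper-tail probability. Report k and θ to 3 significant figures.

Gamma(k,θ) with k>1 has mode (k−1)θ, so θ = 161/(k−1).
Need P(X < 272) = 0.9 with θ tied to k this way. Start at k = 2, θ = 161: P(X<272) ≈ 0.503.
Too low — raise k to concentrate. Iterating converges to k ≈ 7.88.
Then θ = 161/(7.88−1) ≈ 23.4.

k ≈ 7.88, θ ≈ 23.4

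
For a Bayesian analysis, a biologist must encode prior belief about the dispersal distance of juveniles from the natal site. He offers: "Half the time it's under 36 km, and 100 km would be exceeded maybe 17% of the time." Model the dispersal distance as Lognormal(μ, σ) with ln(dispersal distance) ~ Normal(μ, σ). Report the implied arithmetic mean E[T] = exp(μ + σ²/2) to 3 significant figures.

E[T] ≈ 63.9 km

If T ~ Lognormal(μ,σ) then ln T ~ Normal(μ,σ), so the p-quantile of ln T is μ + z_p·σ.
ln(36) = 3.584 and ln(100) = 4.605; z_{0.5} = 0, z_{0.83} = 0.9542.
σ = (4.605 − 3.584)/(0.9542 − (0)) = 1.071.
μ = 3.584 − (0)·1.071 = 3.584.
E[T] = exp(μ + σ²/2) = exp(3.584 + 0.5732) = 63.9 km.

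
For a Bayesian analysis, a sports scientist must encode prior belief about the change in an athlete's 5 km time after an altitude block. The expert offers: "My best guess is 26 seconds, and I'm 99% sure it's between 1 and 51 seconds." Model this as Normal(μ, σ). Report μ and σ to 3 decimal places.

A symmetric 99% interval runs μ ± z·σ with z = 2.576.
Half-width = 25, so σ = 25/2.576 = 9.706.
μ is the stated best guess, 26.000.

μ = 26.000, σ = 9.706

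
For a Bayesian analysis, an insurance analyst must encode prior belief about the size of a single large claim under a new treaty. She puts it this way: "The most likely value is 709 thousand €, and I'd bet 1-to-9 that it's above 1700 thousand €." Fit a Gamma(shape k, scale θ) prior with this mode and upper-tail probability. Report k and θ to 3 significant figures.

k ≈ 3.51, θ ≈ 282

Gamma(k,θ) with k>1 has mode (k−1)θ, so θ = 709/(k−1).
Need P(X < 1700) = 0.9 with θ tied to k this way. Start at k = 2, θ = 709: P(X<1700) ≈ 0.691.
Too low — raise k to concentrate. Iterating converges to k ≈ 3.51.
Then θ = 709/(3.51−1) ≈ 282.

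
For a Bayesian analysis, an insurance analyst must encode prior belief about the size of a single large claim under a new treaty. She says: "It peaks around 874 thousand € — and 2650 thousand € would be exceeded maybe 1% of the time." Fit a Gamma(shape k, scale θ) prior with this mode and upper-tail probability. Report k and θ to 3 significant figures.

k ≈ 4.65, θ ≈ 239

Gamma(k,θ) with k>1 has mode (k−1)θ, so θ = 874/(k−1).
Need P(X < 2650) = 0.99 with θ tied to k this way. Start at k = 2, θ = 874: P(X<2650) ≈ 0.806.
Too low — raise k to concentrate. Iterating converges to k ≈ 4.65.
Then θ = 874/(4.65−1) ≈ 239.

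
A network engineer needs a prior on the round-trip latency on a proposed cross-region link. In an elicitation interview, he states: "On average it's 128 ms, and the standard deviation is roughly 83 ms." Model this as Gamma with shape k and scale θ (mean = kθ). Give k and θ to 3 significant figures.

k ≈ 2.38, θ ≈ 53.8

For Gamma(k, scale θ): mean = kθ, variance = kθ², so CV = 1/√k.
CV = SD/mean = 83/128 = 0.6484, hence k = 1/CV² = 2.38.
Then θ = mean/k = 128/2.38 = 53.8.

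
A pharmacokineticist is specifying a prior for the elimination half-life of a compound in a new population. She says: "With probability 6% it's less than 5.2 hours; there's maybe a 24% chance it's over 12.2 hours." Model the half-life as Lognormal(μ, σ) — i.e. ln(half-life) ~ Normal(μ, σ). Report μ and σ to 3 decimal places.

If T ~ Lognormal(μ,σ) then ln T ~ Normal(μ,σ), so the p-quantile of ln T is μ + z_p·σ.
ln(5.2) = 1.649 and ln(12.2) = 2.501; z_{0.06} = -1.555, z_{0.76} = 0.7063.
σ = (2.501 − 1.649)/(0.7063 − (-1.555)) = 0.377.
μ = 1.649 − (-1.555)·0.377 = 2.235.

μ ≈ 2.235, σ ≈ 0.377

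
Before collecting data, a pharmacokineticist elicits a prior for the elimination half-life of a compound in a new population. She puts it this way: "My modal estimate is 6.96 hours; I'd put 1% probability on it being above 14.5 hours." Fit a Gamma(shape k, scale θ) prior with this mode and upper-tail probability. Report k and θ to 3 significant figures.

Gamma(k,θ) with k>1 has mode (k−1)θ, so θ = 6.96/(k−1).
Need P(X < 14.5) = 0.99 with θ tied to k this way. Start at k = 2, θ = 6.96: P(X<14.5) ≈ 0.616.
Too low — raise k to concentrate. Iterating converges to k ≈ 10.
Then θ = 6.96/(10−1) ≈ 0.769.

k ≈ 10, θ ≈ 0.769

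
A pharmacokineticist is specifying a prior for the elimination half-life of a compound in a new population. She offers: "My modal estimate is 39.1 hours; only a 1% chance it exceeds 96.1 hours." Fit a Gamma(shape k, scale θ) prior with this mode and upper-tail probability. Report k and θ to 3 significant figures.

k ≈ 6.83, θ ≈ 6.71

Gamma(k,θ) with k>1 has mode (k−1)θ, so θ = 39.1/(k−1).
Need P(X < 96.1) = 0.99 with θ tied to k this way. Start at k = 2, θ = 39.1: P(X<96.1) ≈ 0.704.
Too low — raise k to concentrate. Iterating converges to k ≈ 6.83.
Then θ = 39.1/(6.83−1) ≈ 6.71.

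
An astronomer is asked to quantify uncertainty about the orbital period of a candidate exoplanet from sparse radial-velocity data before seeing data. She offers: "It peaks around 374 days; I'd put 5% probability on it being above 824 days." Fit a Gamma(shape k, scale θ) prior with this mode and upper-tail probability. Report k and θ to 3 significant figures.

Gamma(k,θ) with k>1 has mode (k−1)θ, so θ = 374/(k−1).
Need P(X < 824) = 0.95 with θ tied to k this way. Start at k = 2, θ = 374: P(X<824) ≈ 0.646.
Too low — raise k to concentrate. Iterating converges to k ≈ 5.41.
Then θ = 374/(5.41−1) ≈ 84.8.

k ≈ 5.41, θ ≈ 84.8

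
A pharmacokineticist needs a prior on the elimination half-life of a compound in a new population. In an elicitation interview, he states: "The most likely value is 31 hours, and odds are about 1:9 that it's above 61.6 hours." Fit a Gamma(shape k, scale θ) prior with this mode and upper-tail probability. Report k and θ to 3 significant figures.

Gamma(k,θ) with k>1 has mode (k−1)θ, so θ = 31/(k−1).
Need P(X < 61.6) = 0.9 with θ tied to k this way. Start at k = 2, θ = 31: P(X<61.6) ≈ 0.590.
Too low — raise k to concentrate. Iterating converges to k ≈ 5.07.
Then θ = 31/(5.07−1) ≈ 7.63.

k ≈ 5.07, θ ≈ 7.63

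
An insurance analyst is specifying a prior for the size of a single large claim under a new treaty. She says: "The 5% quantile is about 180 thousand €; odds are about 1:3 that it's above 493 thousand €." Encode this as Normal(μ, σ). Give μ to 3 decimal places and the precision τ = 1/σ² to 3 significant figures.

The p-quantile of Normal(μ,σ) is μ + z_p·σ, with z_{0.05} = -1.645 and z_{0.75} = 0.6745.
Eliminate σ: μ = (z₂·x₁ − z₁·x₂)/(z₂ − z₁) = (0.6745·180 − (-1.645)·493)/2.319 = 401.976.
Then σ = (x₂ − x₁)/(z₂ − z₁) = (493 − 180)/2.319 = 134.952.
Precision τ = 1/σ² = 1/135² = 5.49e-05.

μ = 401.976, τ = 5.49e-05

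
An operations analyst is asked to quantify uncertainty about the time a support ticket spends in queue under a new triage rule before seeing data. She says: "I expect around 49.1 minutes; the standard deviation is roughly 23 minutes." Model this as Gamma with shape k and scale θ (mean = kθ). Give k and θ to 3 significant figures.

For Gamma(k, scale θ): mean = kθ, variance = kθ², so CV = 1/√k.
CV = SD/mean = 23/49.1 = 0.4684, hence k = 1/CV² = 4.56.
Then θ = mean/k = 49.1/4.56 = 10.8.

k ≈ 4.56, θ ≈ 10.8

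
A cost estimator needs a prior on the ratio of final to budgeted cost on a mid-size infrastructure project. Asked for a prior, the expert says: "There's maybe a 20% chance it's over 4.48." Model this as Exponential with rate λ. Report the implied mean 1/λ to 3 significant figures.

mean ≈ 2.78

P(T > 4.48) = e^(−λ·4.48) = 0.2, so λ = −ln(0.2)/4.48 = 0.359.
Mean = 1/λ = 2.78.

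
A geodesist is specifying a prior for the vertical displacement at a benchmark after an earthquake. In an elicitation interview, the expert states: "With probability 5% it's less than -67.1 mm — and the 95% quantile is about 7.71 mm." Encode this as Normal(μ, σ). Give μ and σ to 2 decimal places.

μ = -29.69, σ = 22.74

The p-quantile of Normal(μ,σ) is μ + z_p·σ, with z_{0.05} = -1.645 and z_{0.95} = 1.645.
Eliminate σ: μ = (z₂·x₁ − z₁·x₂)/(z₂ − z₁) = (1.645·-67.1 − (-1.645)·7.71)/3.29 = -29.69.
Then σ = (x₂ − x₁)/(z₂ − z₁) = (7.71 − -67.1)/3.29 = 22.74.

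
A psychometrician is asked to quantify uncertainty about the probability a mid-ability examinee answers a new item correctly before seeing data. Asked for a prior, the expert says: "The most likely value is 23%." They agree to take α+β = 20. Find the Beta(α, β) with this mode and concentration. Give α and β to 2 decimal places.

For α,β > 1 the Beta mode is (α−1)/(α+β−2). With α+β = 20, the mode is (α−1)/18.
Set (α−1)/18 = 0.23 → α = 1 + 0.23·18 = 5.14.
β = 20 − α = 14.86.

α = 5.14, β = 14.86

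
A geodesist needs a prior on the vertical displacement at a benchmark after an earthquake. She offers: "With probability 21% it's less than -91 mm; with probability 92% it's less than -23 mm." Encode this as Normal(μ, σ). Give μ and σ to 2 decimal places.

For Normal(μ,σ), the p-quantile is μ + z_p·σ. Here z_{0.21} = -0.8064, z_{0.92} = 1.405.
So -91 = μ − 0.8064σ and -23 = μ + 1.405σ.
Subtracting: σ = (-23 − -91)/(1.405 − (-0.8064)) = 30.75.
Then μ = -91 − (-0.8064)·30.75 = -66.20.

μ = -66.20, σ = 30.75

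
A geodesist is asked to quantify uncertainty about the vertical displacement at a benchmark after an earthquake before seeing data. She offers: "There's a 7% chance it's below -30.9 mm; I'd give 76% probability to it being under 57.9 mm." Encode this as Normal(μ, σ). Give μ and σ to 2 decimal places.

μ = 29.16, σ = 40.69

The p-quantile of Normal(μ,σ) is μ + z_p·σ, with z_{0.07} = -1.476 and z_{0.76} = 0.7063.
Eliminate σ: μ = (z₂·x₁ − z₁·x₂)/(z₂ − z₁) = (0.7063·-30.9 − (-1.476)·57.9)/2.182 = 29.16.
Then σ = (x₂ − x₁)/(z₂ − z₁) = (57.9 − -30.9)/2.182 = 40.69.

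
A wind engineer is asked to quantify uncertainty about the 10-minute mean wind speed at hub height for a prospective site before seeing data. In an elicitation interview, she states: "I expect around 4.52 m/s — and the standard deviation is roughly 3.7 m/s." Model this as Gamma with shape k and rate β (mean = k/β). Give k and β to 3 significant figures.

For Gamma(k, rate β): mean = k/β, variance = k/β², so CV = 1/√k.
CV = SD/mean = 3.7/4.52 = 0.8186, hence k = 1/CV² = 1.49.
Then β = k/mean = 1.49/4.52 = 0.33.

k ≈ 1.49, β ≈ 0.33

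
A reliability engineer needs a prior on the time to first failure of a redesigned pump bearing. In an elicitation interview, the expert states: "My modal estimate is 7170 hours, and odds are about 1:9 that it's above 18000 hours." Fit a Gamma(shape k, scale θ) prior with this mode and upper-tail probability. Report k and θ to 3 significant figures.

k ≈ 3.27, θ ≈ 3160

Gamma(k,θ) with k>1 has mode (k−1)θ, so θ = 7170/(k−1).
Need P(X < 18000) = 0.9 with θ tied to k this way. Start at k = 2, θ = 7170: P(X<18000) ≈ 0.715.
Too low — raise k to concentrate. Iterating converges to k ≈ 3.27.
Then θ = 7170/(3.27−1) ≈ 3160.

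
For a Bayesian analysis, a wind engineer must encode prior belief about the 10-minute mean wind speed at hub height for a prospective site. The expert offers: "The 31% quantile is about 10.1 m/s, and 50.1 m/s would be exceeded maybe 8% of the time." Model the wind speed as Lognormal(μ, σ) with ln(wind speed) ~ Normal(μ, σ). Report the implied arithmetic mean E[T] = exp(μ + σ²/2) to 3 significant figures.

If T ~ Lognormal(μ,σ) then ln T ~ Normal(μ,σ), so the p-quantile of ln T is μ + z_p·σ.
ln(10.1) = 2.313 and ln(50.1) = 3.914; z_{0.31} = -0.4959, z_{0.92} = 1.405.
σ = (3.914 − 2.313)/(1.405 − (-0.4959)) = 0.842.
μ = 2.313 − (-0.4959)·0.842 = 2.730.
E[T] = exp(μ + σ²/2) = exp(2.730 + 0.3549) = 21.9 m/s.

E[T] ≈ 21.9 m/s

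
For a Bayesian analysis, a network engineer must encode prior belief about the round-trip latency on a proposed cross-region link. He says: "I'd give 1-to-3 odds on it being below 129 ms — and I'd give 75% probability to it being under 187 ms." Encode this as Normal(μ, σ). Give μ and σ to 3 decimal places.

μ = 158.000, σ = 42.995

The p-quantile of Normal(μ,σ) is μ + z_p·σ, with z_{0.25} = -0.6745 and z_{0.75} = 0.6745.
Eliminate σ: μ = (z₂·x₁ − z₁·x₂)/(z₂ − z₁) = (0.6745·129 − (-0.6745)·187)/1.349 = 158.000.
Then σ = (x₂ − x₁)/(z₂ − z₁) = (187 − 129)/1.349 = 42.995.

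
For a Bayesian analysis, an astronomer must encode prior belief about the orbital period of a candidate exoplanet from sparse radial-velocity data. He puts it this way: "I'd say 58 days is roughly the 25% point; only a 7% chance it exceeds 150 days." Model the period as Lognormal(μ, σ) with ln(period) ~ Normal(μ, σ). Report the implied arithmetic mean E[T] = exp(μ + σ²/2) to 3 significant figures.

If T ~ Lognormal(μ,σ) then ln T ~ Normal(μ,σ), so the p-quantile of ln T is μ + z_p·σ.
ln(58) = 4.06 and ln(150) = 5.011; z_{0.25} = -0.6745, z_{0.93} = 1.476.
σ = (5.011 − 4.06)/(1.476 − (-0.6745)) = 0.442.
μ = 4.06 − (-0.6745)·0.442 = 4.358.
E[T] = exp(μ + σ²/2) = exp(4.358 + 0.0976) = 86.2 days.

E[T] ≈ 86.2 days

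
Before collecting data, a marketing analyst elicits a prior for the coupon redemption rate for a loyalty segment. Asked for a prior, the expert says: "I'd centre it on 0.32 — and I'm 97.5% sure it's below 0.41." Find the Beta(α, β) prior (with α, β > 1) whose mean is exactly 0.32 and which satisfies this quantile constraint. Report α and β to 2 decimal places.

α ≈ 34.95, β ≈ 74.26

With mean 0.32 fixed, write α = 0.32s, β = 0.68s where s = α+β.
Need P(θ < 0.41) = 0.975 under Beta(0.32s, 0.68s). Normal approximation: (q−m)/√(m(1−m)/s) ≈ z_{0.975} = 1.96, so s ≈ 0.32·0.68·(1.96)²/(0.41−0.32)² = 103.2.
At s = 103.2: P(θ<0.41) ≈ 0.972. Adjusting to match 0.975 gives s ≈ 109.21.
So α = 0.32·109.21 ≈ 34.95, β = 0.68·109.21 ≈ 74.26.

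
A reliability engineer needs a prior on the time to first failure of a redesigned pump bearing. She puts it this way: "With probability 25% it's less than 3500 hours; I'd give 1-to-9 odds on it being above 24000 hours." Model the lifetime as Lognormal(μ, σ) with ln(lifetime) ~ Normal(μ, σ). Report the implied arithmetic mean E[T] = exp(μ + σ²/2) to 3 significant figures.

E[T] ≈ 11000 hours

If T ~ Lognormal(μ,σ) then ln T ~ Normal(μ,σ), so the p-quantile of ln T is μ + z_p·σ.
ln(3500) = 8.161 and ln(24000) = 10.09; z_{0.25} = -0.6745, z_{0.9} = 1.282.
σ = (10.09 − 8.161)/(1.282 − (-0.6745)) = 0.984.
μ = 8.161 − (-0.6745)·0.984 = 8.824.
E[T] = exp(μ + σ²/2) = exp(8.824 + 0.4844) = 11000 hours.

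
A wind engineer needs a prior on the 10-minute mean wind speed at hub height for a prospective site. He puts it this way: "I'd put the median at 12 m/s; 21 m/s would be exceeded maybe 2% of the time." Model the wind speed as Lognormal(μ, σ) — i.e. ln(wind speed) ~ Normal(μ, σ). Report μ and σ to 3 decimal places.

If T ~ Lognormal(μ,σ) then ln T ~ Normal(μ,σ), so the p-quantile of ln T is μ + z_p·σ.
ln(12) = 2.485 and ln(21) = 3.045; z_{0.5} = 0, z_{0.98} = 2.054.
σ = (3.045 − 2.485)/(2.054 − (0)) = 0.272.
μ = 2.485 − (0)·0.272 = 2.485.

μ ≈ 2.485, σ ≈ 0.272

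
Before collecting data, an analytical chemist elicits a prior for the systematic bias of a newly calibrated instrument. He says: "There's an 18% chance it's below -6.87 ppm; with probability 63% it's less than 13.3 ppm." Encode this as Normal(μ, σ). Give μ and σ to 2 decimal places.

μ = 7.93, σ = 16.17

For Normal(μ,σ), the p-quantile is μ + z_p·σ. Here z_{0.18} = -0.9154, z_{0.63} = 0.3319.
So -6.87 = μ − 0.9154σ and 13.3 = μ + 0.3319σ.
Subtracting: σ = (13.3 − -6.87)/(0.3319 − (-0.9154)) = 16.17.
Then μ = -6.87 − (-0.9154)·16.17 = 7.93.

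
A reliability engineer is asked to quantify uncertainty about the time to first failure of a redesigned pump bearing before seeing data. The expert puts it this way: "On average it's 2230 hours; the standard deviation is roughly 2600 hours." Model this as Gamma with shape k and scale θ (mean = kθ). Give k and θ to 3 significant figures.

For Gamma(k, scale θ): mean = kθ, variance = kθ², so CV = 1/√k.
CV = SD/mean = 2600/2230 = 1.166, hence k = 1/CV² = 0.736.
Then θ = mean/k = 2230/0.736 = 3030.

k ≈ 0.736, θ ≈ 3030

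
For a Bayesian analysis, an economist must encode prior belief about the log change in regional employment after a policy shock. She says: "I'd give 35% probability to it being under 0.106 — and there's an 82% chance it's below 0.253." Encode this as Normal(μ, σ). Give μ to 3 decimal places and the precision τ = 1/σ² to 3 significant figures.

For Normal(μ,σ), the p-quantile is μ + z_p·σ. Here z_{0.35} = -0.3853, z_{0.82} = 0.9154.
So 0.106 = μ − 0.3853σ and 0.253 = μ + 0.9154σ.
Subtracting: σ = (0.253 − 0.106)/(0.9154 − (-0.3853)) = 0.113.
Then μ = 0.106 − (-0.3853)·0.113 = 0.150.
Precision τ = 1/σ² = 1/0.113² = 78.3.

μ = 0.150, τ = 78.3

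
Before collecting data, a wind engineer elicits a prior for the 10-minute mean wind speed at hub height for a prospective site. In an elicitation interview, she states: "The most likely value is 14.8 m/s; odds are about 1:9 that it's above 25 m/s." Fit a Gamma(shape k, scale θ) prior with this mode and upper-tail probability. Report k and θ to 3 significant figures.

k ≈ 7.88, θ ≈ 2.15

Gamma(k,θ) with k>1 has mode (k−1)θ, so θ = 14.8/(k−1).
Need P(X < 25) = 0.9 with θ tied to k this way. Start at k = 2, θ = 14.8: P(X<25) ≈ 0.503.
Too low — raise k to concentrate. Iterating converges to k ≈ 7.88.
Then θ = 14.8/(7.88−1) ≈ 2.15.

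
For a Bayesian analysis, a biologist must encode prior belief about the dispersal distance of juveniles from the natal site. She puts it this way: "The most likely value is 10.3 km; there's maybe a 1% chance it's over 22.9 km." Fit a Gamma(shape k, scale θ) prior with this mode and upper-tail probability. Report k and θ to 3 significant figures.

Gamma(k,θ) with k>1 has mode (k−1)θ, so θ = 10.3/(k−1).
Need P(X < 22.9) = 0.99 with θ tied to k this way. Start at k = 2, θ = 10.3: P(X<22.9) ≈ 0.651.
Too low — raise k to concentrate. Iterating converges to k ≈ 8.54.
Then θ = 10.3/(8.54−1) ≈ 1.37.

k ≈ 8.54, θ ≈ 1.37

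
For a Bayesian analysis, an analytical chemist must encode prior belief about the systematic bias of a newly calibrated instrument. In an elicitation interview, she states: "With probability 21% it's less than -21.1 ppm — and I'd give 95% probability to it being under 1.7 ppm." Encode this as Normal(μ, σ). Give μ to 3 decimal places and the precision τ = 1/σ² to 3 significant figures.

The p-quantile of Normal(μ,σ) is μ + z_p·σ, with z_{0.21} = -0.8064 and z_{0.95} = 1.645.
Eliminate σ: μ = (z₂·x₁ − z₁·x₂)/(z₂ − z₁) = (1.645·-21.1 − (-0.8064)·1.7)/2.451 = -13.599.
Then σ = (x₂ − x₁)/(z₂ − z₁) = (1.7 − -21.1)/2.451 = 9.301.
Precision τ = 1/σ² = 1/9.301² = 0.0116.

μ = -13.599, τ = 0.0116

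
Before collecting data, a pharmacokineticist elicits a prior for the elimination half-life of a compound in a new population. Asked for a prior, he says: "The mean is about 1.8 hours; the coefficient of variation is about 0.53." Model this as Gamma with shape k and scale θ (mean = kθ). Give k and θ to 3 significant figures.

For Gamma(k, scale θ): mean = kθ, variance = kθ², so CV = 1/√k.
CV = 0.53, hence k = 1/CV² = 3.56.
Then θ = mean/k = 1.8/3.56 = 0.506.

k ≈ 3.56, θ ≈ 0.506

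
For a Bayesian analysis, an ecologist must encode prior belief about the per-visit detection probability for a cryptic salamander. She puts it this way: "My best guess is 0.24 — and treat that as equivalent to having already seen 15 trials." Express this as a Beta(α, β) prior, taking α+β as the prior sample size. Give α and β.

Under the effective-sample-size interpretation, Beta(α, β) has prior mean α/(α+β) and prior sample size α+β.
So α+β = 15 and α/(α+β) = 0.24, giving α = 0.24·15 = 3.6 and β = 15 − 3.6 = 11.4.

α = 3.6, β = 11.4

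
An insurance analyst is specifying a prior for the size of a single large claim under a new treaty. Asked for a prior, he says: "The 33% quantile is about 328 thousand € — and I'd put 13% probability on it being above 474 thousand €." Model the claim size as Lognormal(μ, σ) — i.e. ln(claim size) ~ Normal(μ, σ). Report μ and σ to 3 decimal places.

If T ~ Lognormal(μ,σ) then ln T ~ Normal(μ,σ), so the p-quantile of ln T is μ + z_p·σ.
ln(328) = 5.793 and ln(474) = 6.161; z_{0.33} = -0.4399, z_{0.87} = 1.126.
σ = (6.161 − 5.793)/(1.126 − (-0.4399)) = 0.235.
μ = 5.793 − (-0.4399)·0.235 = 5.896.

μ ≈ 5.896, σ ≈ 0.235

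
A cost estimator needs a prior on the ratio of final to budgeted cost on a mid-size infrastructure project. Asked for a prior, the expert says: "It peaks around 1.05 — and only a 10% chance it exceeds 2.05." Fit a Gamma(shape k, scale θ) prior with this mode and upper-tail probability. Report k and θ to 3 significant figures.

k ≈ 5.28, θ ≈ 0.245

Gamma(k,θ) with k>1 has mode (k−1)θ, so θ = 1.05/(k−1).
Need P(X < 2.05) = 0.9 with θ tied to k this way. Start at k = 2, θ = 1.05: P(X<2.05) ≈ 0.581.
Too low — raise k to concentrate. Iterating converges to k ≈ 5.28.
Then θ = 1.05/(5.28−1) ≈ 0.245.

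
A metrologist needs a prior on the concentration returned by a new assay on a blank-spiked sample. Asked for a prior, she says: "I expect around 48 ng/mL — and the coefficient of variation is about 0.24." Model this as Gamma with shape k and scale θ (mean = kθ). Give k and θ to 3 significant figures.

For Gamma(k, scale θ): mean = kθ, variance = kθ², so CV = 1/√k.
CV = 0.24, hence k = 1/CV² = 17.4.
Then θ = mean/k = 48/17.4 = 2.76.

k ≈ 17.4, θ ≈ 2.76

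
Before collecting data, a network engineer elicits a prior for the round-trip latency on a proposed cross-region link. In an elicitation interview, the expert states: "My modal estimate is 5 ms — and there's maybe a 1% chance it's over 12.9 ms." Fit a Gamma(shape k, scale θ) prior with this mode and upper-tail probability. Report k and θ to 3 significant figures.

Gamma(k,θ) with k>1 has mode (k−1)θ, so θ = 5/(k−1).
Need P(X < 12.9) = 0.99 with θ tied to k this way. Start at k = 2, θ = 5: P(X<12.9) ≈ 0.729.
Too low — raise k to concentrate. Iterating converges to k ≈ 6.19.
Then θ = 5/(6.19−1) ≈ 0.964.

k ≈ 6.19, θ ≈ 0.964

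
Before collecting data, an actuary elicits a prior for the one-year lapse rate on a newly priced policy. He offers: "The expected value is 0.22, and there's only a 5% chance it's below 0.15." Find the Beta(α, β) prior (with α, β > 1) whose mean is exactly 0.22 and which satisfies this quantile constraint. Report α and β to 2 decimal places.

With mean 0.22 fixed, write α = 0.22s, β = 0.78s where s = α+β.
Need P(θ < 0.15) = 0.05 under Beta(0.22s, 0.78s). Normal approximation: (q−m)/√(m(1−m)/s) ≈ z_{0.05} = -1.64, so s ≈ 0.22·0.78·(-1.64)²/(0.15−0.22)² = 94.7.
At s = 94.7: P(θ<0.15) ≈ 0.040. Adjusting to match 0.05 gives s ≈ 83.91.
So α = 0.22·83.91 ≈ 18.46, β = 0.78·83.91 ≈ 65.45.

α ≈ 18.46, β ≈ 65.45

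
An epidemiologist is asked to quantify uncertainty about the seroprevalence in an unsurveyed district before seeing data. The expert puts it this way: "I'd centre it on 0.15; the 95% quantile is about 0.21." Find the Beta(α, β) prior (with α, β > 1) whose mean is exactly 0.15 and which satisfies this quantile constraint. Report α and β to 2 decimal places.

With mean 0.15 fixed, write α = 0.15s, β = 0.85s where s = α+β.
Need P(θ < 0.21) = 0.95 under Beta(0.15s, 0.85s). Normal approximation: (q−m)/√(m(1−m)/s) ≈ z_{0.95} = 1.64, so s ≈ 0.15·0.85·(1.64)²/(0.21−0.15)² = 95.8.
At s = 95.8: P(θ<0.21) ≈ 0.941. Adjusting to match 0.95 gives s ≈ 107.14.
So α = 0.15·107.14 ≈ 16.07, β = 0.85·107.14 ≈ 91.07.

α ≈ 16.07, β ≈ 91.07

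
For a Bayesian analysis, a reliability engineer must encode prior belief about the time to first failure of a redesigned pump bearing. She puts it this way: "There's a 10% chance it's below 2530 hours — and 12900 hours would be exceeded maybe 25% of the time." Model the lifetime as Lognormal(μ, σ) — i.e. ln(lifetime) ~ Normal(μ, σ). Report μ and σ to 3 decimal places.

If T ~ Lognormal(μ,σ) then ln T ~ Normal(μ,σ), so the p-quantile of ln T is μ + z_p·σ.
ln(2530) = 7.836 and ln(12900) = 9.465; z_{0.1} = -1.282, z_{0.75} = 0.6745.
σ = (9.465 − 7.836)/(0.6745 − (-1.282)) = 0.833.
μ = 7.836 − (-1.282)·0.833 = 8.903.

μ ≈ 8.903, σ ≈ 0.833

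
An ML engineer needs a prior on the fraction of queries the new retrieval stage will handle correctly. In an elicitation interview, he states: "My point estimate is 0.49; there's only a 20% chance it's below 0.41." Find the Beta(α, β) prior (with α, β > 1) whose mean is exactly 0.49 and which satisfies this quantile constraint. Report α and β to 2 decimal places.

α ≈ 13.64, β ≈ 14.20

With mean 0.49 fixed, write α = 0.49s, β = 0.51s where s = α+β.
Need P(θ < 0.41) = 0.2 under Beta(0.49s, 0.51s). Normal approximation: (q−m)/√(m(1−m)/s) ≈ z_{0.2} = -0.842, so s ≈ 0.49·0.51·(-0.842)²/(0.41−0.49)² = 27.7.
At s = 27.7: P(θ<0.41) ≈ 0.201. Adjusting to match 0.2 gives s ≈ 27.84.
So α = 0.49·27.84 ≈ 13.64, β = 0.51·27.84 ≈ 14.20.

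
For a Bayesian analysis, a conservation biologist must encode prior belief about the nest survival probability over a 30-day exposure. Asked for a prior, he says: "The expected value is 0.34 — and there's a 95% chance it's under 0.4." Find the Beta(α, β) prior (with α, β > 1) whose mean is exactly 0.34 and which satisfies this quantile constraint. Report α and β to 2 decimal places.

α ≈ 59.07, β ≈ 114.67

With mean 0.34 fixed, write α = 0.34s, β = 0.66s where s = α+β.
Need P(θ < 0.4) = 0.95 under Beta(0.34s, 0.66s). Normal approximation: (q−m)/√(m(1−m)/s) ≈ z_{0.95} = 1.64, so s ≈ 0.34·0.66·(1.64)²/(0.4−0.34)² = 168.6.
At s = 168.6: P(θ<0.4) ≈ 0.947. Adjusting to match 0.95 gives s ≈ 173.74.
So α = 0.34·173.74 ≈ 59.07, β = 0.66·173.74 ≈ 114.67.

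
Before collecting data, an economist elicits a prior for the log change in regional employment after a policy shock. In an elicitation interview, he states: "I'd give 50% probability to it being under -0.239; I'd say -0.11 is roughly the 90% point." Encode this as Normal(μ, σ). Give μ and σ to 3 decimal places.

μ = -0.239, σ = 0.101

The p-quantile of Normal(μ,σ) is μ + z_p·σ, with z_{0.5} = 0 and z_{0.9} = 1.282.
Eliminate σ: μ = (z₂·x₁ − z₁·x₂)/(z₂ − z₁) = (1.282·-0.239 − (0)·-0.11)/1.282 = -0.239.
Then σ = (x₂ − x₁)/(z₂ − z₁) = (-0.11 − -0.239)/1.282 = 0.101.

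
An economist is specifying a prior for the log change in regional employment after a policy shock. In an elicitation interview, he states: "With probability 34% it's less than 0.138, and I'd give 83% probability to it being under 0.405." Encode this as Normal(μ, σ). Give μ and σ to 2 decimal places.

For Normal(μ,σ), the p-quantile is μ + z_p·σ. Here z_{0.34} = -0.4125, z_{0.83} = 0.9542.
So 0.138 = μ − 0.4125σ and 0.405 = μ + 0.9542σ.
Subtracting: σ = (0.405 − 0.138)/(0.9542 − (-0.4125)) = 0.20.
Then μ = 0.138 − (-0.4125)·0.20 = 0.22.

μ = 0.22, σ = 0.20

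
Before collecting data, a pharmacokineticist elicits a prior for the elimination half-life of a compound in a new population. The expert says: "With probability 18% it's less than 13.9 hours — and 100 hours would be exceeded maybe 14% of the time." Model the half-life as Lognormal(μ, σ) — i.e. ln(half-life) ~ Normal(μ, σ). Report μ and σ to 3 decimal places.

If T ~ Lognormal(μ,σ) then ln T ~ Normal(μ,σ), so the p-quantile of ln T is μ + z_p·σ.
ln(13.9) = 2.632 and ln(100) = 4.605; z_{0.18} = -0.9154, z_{0.86} = 1.08.
σ = (4.605 − 2.632)/(1.08 − (-0.9154)) = 0.989.
μ = 2.632 − (-0.9154)·0.989 = 3.537.

μ ≈ 3.537, σ ≈ 0.989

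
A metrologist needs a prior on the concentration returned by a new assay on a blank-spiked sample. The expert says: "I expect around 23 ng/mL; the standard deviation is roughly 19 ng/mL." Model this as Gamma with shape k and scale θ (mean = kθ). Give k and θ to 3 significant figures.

For Gamma(k, scale θ): mean = kθ, variance = kθ², so CV = 1/√k.
CV = SD/mean = 19/23 = 0.8261, hence k = 1/CV² = 1.47.
Then θ = mean/k = 23/1.47 = 15.7.

k ≈ 1.47, θ ≈ 15.7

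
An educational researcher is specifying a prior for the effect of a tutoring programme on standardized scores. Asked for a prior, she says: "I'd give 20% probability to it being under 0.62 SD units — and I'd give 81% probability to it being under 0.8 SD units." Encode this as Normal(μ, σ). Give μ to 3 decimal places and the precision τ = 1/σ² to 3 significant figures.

The p-quantile of Normal(μ,σ) is μ + z_p·σ, with z_{0.2} = -0.8416 and z_{0.81} = 0.8779.
Eliminate σ: μ = (z₂·x₁ − z₁·x₂)/(z₂ − z₁) = (0.8779·0.62 − (-0.8416)·0.8)/1.72 = 0.708.
Then σ = (x₂ − x₁)/(z₂ − z₁) = (0.8 − 0.62)/1.72 = 0.105.
Precision τ = 1/σ² = 1/0.1047² = 91.3.

μ = 0.708, τ = 91.3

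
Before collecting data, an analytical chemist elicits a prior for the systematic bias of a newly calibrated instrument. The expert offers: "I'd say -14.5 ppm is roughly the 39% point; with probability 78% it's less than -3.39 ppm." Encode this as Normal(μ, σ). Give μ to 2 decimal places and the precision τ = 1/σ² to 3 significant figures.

μ = -11.55, τ = 0.00896

For Normal(μ,σ), the p-quantile is μ + z_p·σ. Here z_{0.39} = -0.2793, z_{0.78} = 0.7722.
So -14.5 = μ − 0.2793σ and -3.39 = μ + 0.7722σ.
Subtracting: σ = (-3.39 − -14.5)/(0.7722 − (-0.2793)) = 10.57.
Then μ = -14.5 − (-0.2793)·10.57 = -11.55.
Precision τ = 1/σ² = 1/10.57² = 0.00896.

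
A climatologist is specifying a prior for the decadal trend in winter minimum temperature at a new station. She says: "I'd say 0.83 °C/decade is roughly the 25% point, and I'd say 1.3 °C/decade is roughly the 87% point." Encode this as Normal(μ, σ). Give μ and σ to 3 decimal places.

For Normal(μ,σ), the p-quantile is μ + z_p·σ. Here z_{0.25} = -0.6745, z_{0.87} = 1.126.
So 0.83 = μ − 0.6745σ and 1.3 = μ + 1.126σ.
Subtracting: σ = (1.3 − 0.83)/(1.126 − (-0.6745)) = 0.261.
Then μ = 0.83 − (-0.6745)·0.261 = 1.006.

μ = 1.006, σ = 0.261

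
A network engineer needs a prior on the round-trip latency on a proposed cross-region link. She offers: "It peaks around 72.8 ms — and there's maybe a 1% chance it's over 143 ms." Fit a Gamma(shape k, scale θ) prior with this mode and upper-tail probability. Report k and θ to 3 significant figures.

k ≈ 11.8, θ ≈ 6.73

Gamma(k,θ) with k>1 has mode (k−1)θ, so θ = 72.8/(k−1).
Need P(X < 143) = 0.99 with θ tied to k this way. Start at k = 2, θ = 72.8: P(X<143) ≈ 0.584.
Too low — raise k to concentrate. Iterating converges to k ≈ 11.8.
Then θ = 72.8/(11.8−1) ≈ 6.73.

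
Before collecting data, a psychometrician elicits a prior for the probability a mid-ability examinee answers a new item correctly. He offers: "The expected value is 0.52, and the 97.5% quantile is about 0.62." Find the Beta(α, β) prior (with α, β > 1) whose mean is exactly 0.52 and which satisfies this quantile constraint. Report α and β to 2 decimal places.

With mean 0.52 fixed, write α = 0.52s, β = 0.48s where s = α+β.
Need P(θ < 0.62) = 0.975 under Beta(0.52s, 0.48s). Normal approximation: (q−m)/√(m(1−m)/s) ≈ z_{0.975} = 1.96, so s ≈ 0.52·0.48·(1.96)²/(0.62−0.52)² = 95.9.
At s = 95.9: P(θ<0.62) ≈ 0.976. Adjusting to match 0.975 gives s ≈ 93.67.
So α = 0.52·93.67 ≈ 48.71, β = 0.48·93.67 ≈ 44.96.

α ≈ 48.71, β ≈ 44.96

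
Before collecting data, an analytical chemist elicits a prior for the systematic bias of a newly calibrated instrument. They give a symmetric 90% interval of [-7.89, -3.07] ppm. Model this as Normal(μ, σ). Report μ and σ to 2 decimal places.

μ = -5.48, σ = 1.47

A symmetric 90% interval runs μ ± z·σ with z = 1.645.
Half-width = 2.41, so σ = 2.41/1.645 = 1.47.
μ is the interval midpoint, -5.48.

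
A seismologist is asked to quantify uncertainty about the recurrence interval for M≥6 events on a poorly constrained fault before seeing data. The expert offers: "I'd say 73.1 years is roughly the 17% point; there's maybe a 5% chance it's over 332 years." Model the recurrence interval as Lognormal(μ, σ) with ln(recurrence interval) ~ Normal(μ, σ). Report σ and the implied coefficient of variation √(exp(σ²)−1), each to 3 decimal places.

If T ~ Lognormal(μ,σ) then ln T ~ Normal(μ,σ), so the p-quantile of ln T is μ + z_p·σ.
ln(73.1) = 4.292 and ln(332) = 5.805; z_{0.17} = -0.9542, z_{0.95} = 1.645.
σ = (5.805 − 4.292)/(1.645 − (-0.9542)) = 0.582.
μ = 4.292 − (-0.9542)·0.582 = 4.847.
CV = √(exp(σ²)−1) = √(exp(0.3390)−1) = 0.635.

σ ≈ 0.582, CV ≈ 0.635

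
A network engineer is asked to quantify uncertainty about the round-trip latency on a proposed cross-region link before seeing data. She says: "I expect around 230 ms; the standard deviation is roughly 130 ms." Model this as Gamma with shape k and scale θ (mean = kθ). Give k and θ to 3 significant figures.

k ≈ 3.13, θ ≈ 73.5

For Gamma(k, scale θ): mean = kθ, variance = kθ², so CV = 1/√k.
CV = SD/mean = 130/230 = 0.5652, hence k = 1/CV² = 3.13.
Then θ = mean/k = 230/3.13 = 73.5.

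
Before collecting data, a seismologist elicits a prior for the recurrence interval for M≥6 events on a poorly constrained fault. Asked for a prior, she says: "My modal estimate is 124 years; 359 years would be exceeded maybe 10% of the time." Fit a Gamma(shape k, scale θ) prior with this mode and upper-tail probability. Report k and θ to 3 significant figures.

k ≈ 2.69, θ ≈ 73.5

Gamma(k,θ) with k>1 has mode (k−1)θ, so θ = 124/(k−1).
Need P(X < 359) = 0.9 with θ tied to k this way. Start at k = 2, θ = 124: P(X<359) ≈ 0.785.
Too low — raise k to concentrate. Iterating converges to k ≈ 2.69.
Then θ = 124/(2.69−1) ≈ 73.5.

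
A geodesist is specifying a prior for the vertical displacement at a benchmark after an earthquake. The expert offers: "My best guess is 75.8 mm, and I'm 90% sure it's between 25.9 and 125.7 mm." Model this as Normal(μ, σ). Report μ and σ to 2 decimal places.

μ = 75.80, σ = 30.34

A symmetric 90% interval runs μ ± z·σ with z = 1.645.
Half-width = 49.9, so σ = 49.9/1.645 = 30.34.
μ is the stated best guess, 75.80.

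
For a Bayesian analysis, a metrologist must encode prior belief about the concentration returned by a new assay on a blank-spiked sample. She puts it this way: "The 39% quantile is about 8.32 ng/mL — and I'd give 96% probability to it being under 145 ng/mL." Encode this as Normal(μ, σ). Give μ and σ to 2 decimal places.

μ = 27.13, σ = 67.33

The p-quantile of Normal(μ,σ) is μ + z_p·σ, with z_{0.39} = -0.2793 and z_{0.96} = 1.751.
Eliminate σ: μ = (z₂·x₁ − z₁·x₂)/(z₂ − z₁) = (1.751·8.32 − (-0.2793)·145)/2.03 = 27.13.
Then σ = (x₂ − x₁)/(z₂ − z₁) = (145 − 8.32)/2.03 = 67.33.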